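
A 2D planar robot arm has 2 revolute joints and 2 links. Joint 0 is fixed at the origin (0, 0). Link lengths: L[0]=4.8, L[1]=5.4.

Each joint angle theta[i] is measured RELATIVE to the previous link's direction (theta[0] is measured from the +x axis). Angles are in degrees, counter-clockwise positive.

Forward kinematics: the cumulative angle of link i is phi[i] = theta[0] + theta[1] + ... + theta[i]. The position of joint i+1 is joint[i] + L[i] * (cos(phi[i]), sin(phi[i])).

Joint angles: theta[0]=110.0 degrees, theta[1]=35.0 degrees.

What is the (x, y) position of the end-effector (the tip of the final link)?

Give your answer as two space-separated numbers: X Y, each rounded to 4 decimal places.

joint[0] = (0.0000, 0.0000)  (base)
link 0: phi[0] = 110 = 110 deg
  cos(110 deg) = -0.3420, sin(110 deg) = 0.9397
  joint[1] = (0.0000, 0.0000) + 4.8 * (-0.3420, 0.9397) = (0.0000 + -1.6417, 0.0000 + 4.5105) = (-1.6417, 4.5105)
link 1: phi[1] = 110 + 35 = 145 deg
  cos(145 deg) = -0.8192, sin(145 deg) = 0.5736
  joint[2] = (-1.6417, 4.5105) + 5.4 * (-0.8192, 0.5736) = (-1.6417 + -4.4234, 4.5105 + 3.0973) = (-6.0651, 7.6078)
End effector: (-6.0651, 7.6078)

Answer: -6.0651 7.6078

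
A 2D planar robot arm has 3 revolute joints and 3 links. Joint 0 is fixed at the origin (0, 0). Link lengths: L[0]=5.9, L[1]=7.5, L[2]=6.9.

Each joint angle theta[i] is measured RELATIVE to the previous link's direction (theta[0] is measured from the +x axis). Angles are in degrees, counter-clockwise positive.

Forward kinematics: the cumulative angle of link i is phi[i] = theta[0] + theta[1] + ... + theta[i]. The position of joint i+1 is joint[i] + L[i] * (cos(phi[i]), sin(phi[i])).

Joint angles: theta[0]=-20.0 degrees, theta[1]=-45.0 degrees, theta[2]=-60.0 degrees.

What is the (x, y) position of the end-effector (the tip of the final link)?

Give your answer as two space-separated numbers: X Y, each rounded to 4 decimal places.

joint[0] = (0.0000, 0.0000)  (base)
link 0: phi[0] = -20 = -20 deg
  cos(-20 deg) = 0.9397, sin(-20 deg) = -0.3420
  joint[1] = (0.0000, 0.0000) + 5.9 * (0.9397, -0.3420) = (0.0000 + 5.5442, 0.0000 + -2.0179) = (5.5442, -2.0179)
link 1: phi[1] = -20 + -45 = -65 deg
  cos(-65 deg) = 0.4226, sin(-65 deg) = -0.9063
  joint[2] = (5.5442, -2.0179) + 7.5 * (0.4226, -0.9063) = (5.5442 + 3.1696, -2.0179 + -6.7973) = (8.7138, -8.8152)
link 2: phi[2] = -20 + -45 + -60 = -125 deg
  cos(-125 deg) = -0.5736, sin(-125 deg) = -0.8192
  joint[3] = (8.7138, -8.8152) + 6.9 * (-0.5736, -0.8192) = (8.7138 + -3.9577, -8.8152 + -5.6521) = (4.7561, -14.4674)
End effector: (4.7561, -14.4674)

Answer: 4.7561 -14.4674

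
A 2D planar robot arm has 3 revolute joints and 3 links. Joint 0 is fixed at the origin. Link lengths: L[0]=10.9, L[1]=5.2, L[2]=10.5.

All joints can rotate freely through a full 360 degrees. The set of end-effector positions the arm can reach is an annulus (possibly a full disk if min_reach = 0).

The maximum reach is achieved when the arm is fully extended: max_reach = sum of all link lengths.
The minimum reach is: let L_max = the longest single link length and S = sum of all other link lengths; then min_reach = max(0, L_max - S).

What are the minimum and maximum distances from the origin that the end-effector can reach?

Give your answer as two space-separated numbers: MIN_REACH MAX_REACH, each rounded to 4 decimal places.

Answer: 0.0000 26.6000

Derivation:
Link lengths: [10.9, 5.2, 10.5]
max_reach = 10.9 + 5.2 + 10.5 = 26.6
L_max = max([10.9, 5.2, 10.5]) = 10.9
S (sum of others) = 26.6 - 10.9 = 15.7
min_reach = max(0, 10.9 - 15.7) = max(0, -4.8) = 0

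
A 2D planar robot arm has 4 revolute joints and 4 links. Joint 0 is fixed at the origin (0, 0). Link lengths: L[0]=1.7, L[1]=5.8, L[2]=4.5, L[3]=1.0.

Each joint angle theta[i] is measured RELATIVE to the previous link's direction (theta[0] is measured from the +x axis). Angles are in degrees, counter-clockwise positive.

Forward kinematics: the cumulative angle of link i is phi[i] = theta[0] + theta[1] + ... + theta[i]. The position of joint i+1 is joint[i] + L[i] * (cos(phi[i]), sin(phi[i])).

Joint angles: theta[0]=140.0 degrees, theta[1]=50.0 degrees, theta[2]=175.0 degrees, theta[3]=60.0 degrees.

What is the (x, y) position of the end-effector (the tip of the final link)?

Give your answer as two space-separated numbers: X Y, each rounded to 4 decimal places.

joint[0] = (0.0000, 0.0000)  (base)
link 0: phi[0] = 140 = 140 deg
  cos(140 deg) = -0.7660, sin(140 deg) = 0.6428
  joint[1] = (0.0000, 0.0000) + 1.7 * (-0.7660, 0.6428) = (0.0000 + -1.3023, 0.0000 + 1.0927) = (-1.3023, 1.0927)
link 1: phi[1] = 140 + 50 = 190 deg
  cos(190 deg) = -0.9848, sin(190 deg) = -0.1736
  joint[2] = (-1.3023, 1.0927) + 5.8 * (-0.9848, -0.1736) = (-1.3023 + -5.7119, 1.0927 + -1.0072) = (-7.0142, 0.0856)
link 2: phi[2] = 140 + 50 + 175 = 365 deg
  cos(365 deg) = 0.9962, sin(365 deg) = 0.0872
  joint[3] = (-7.0142, 0.0856) + 4.5 * (0.9962, 0.0872) = (-7.0142 + 4.4829, 0.0856 + 0.3922) = (-2.5313, 0.4778)
link 3: phi[3] = 140 + 50 + 175 + 60 = 425 deg
  cos(425 deg) = 0.4226, sin(425 deg) = 0.9063
  joint[4] = (-2.5313, 0.4778) + 1 * (0.4226, 0.9063) = (-2.5313 + 0.4226, 0.4778 + 0.9063) = (-2.1087, 1.3841)
End effector: (-2.1087, 1.3841)

Answer: -2.1087 1.3841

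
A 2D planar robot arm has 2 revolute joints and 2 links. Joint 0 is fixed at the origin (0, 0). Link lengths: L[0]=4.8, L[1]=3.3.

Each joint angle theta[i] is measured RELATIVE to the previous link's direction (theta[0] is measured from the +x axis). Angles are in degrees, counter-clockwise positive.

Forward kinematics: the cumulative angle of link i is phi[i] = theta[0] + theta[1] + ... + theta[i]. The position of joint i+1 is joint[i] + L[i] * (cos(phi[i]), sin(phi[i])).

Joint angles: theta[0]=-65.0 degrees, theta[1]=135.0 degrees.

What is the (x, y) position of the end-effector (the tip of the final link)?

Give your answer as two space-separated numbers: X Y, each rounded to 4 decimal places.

joint[0] = (0.0000, 0.0000)  (base)
link 0: phi[0] = -65 = -65 deg
  cos(-65 deg) = 0.4226, sin(-65 deg) = -0.9063
  joint[1] = (0.0000, 0.0000) + 4.8 * (0.4226, -0.9063) = (0.0000 + 2.0286, 0.0000 + -4.3503) = (2.0286, -4.3503)
link 1: phi[1] = -65 + 135 = 70 deg
  cos(70 deg) = 0.3420, sin(70 deg) = 0.9397
  joint[2] = (2.0286, -4.3503) + 3.3 * (0.3420, 0.9397) = (2.0286 + 1.1287, -4.3503 + 3.1010) = (3.1572, -1.2493)
End effector: (3.1572, -1.2493)

Answer: 3.1572 -1.2493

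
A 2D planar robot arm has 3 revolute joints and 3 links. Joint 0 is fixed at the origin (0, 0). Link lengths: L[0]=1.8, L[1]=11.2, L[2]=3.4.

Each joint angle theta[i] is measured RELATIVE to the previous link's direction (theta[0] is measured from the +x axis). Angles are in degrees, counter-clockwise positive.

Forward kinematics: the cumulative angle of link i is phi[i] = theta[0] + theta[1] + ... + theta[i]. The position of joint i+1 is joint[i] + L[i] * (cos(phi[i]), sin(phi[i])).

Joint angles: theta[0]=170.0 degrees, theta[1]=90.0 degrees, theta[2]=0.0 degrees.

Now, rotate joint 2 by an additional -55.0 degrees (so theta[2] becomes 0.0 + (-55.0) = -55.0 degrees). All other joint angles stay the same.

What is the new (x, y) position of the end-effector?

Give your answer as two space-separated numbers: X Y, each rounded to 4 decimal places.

Answer: -6.7990 -12.1542

Derivation:
joint[0] = (0.0000, 0.0000)  (base)
link 0: phi[0] = 170 = 170 deg
  cos(170 deg) = -0.9848, sin(170 deg) = 0.1736
  joint[1] = (0.0000, 0.0000) + 1.8 * (-0.9848, 0.1736) = (0.0000 + -1.7727, 0.0000 + 0.3126) = (-1.7727, 0.3126)
link 1: phi[1] = 170 + 90 = 260 deg
  cos(260 deg) = -0.1736, sin(260 deg) = -0.9848
  joint[2] = (-1.7727, 0.3126) + 11.2 * (-0.1736, -0.9848) = (-1.7727 + -1.9449, 0.3126 + -11.0298) = (-3.7175, -10.7173)
link 2: phi[2] = 170 + 90 + -55 = 205 deg
  cos(205 deg) = -0.9063, sin(205 deg) = -0.4226
  joint[3] = (-3.7175, -10.7173) + 3.4 * (-0.9063, -0.4226) = (-3.7175 + -3.0814, -10.7173 + -1.4369) = (-6.7990, -12.1542)
End effector: (-6.7990, -12.1542)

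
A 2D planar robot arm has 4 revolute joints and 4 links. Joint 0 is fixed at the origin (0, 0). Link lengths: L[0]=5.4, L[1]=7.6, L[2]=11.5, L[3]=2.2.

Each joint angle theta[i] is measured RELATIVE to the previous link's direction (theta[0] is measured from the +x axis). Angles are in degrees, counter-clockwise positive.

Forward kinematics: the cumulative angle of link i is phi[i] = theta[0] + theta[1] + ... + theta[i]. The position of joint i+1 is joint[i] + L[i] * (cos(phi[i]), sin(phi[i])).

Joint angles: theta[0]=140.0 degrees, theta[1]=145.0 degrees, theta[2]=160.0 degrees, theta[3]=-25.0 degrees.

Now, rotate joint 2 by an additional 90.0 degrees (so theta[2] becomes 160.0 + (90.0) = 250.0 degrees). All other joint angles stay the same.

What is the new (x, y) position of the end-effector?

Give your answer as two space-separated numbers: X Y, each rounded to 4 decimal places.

Answer: -15.5311 -1.7677

Derivation:
joint[0] = (0.0000, 0.0000)  (base)
link 0: phi[0] = 140 = 140 deg
  cos(140 deg) = -0.7660, sin(140 deg) = 0.6428
  joint[1] = (0.0000, 0.0000) + 5.4 * (-0.7660, 0.6428) = (0.0000 + -4.1366, 0.0000 + 3.4711) = (-4.1366, 3.4711)
link 1: phi[1] = 140 + 145 = 285 deg
  cos(285 deg) = 0.2588, sin(285 deg) = -0.9659
  joint[2] = (-4.1366, 3.4711) + 7.6 * (0.2588, -0.9659) = (-4.1366 + 1.9670, 3.4711 + -7.3410) = (-2.1696, -3.8700)
link 2: phi[2] = 140 + 145 + 250 = 535 deg
  cos(535 deg) = -0.9962, sin(535 deg) = 0.0872
  joint[3] = (-2.1696, -3.8700) + 11.5 * (-0.9962, 0.0872) = (-2.1696 + -11.4562, -3.8700 + 1.0023) = (-13.6259, -2.8677)
link 3: phi[3] = 140 + 145 + 250 + -25 = 510 deg
  cos(510 deg) = -0.8660, sin(510 deg) = 0.5000
  joint[4] = (-13.6259, -2.8677) + 2.2 * (-0.8660, 0.5000) = (-13.6259 + -1.9053, -2.8677 + 1.1000) = (-15.5311, -1.7677)
End effector: (-15.5311, -1.7677)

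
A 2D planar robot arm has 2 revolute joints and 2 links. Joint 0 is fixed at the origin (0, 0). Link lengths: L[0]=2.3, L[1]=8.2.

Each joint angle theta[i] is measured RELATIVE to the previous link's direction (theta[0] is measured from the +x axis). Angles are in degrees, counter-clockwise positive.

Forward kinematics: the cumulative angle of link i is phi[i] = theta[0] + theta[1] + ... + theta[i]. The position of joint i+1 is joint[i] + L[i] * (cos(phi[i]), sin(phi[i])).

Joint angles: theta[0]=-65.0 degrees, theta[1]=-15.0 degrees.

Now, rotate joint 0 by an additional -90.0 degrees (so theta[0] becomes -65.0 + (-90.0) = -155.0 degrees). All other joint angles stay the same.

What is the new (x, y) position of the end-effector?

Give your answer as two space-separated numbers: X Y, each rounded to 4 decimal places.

Answer: -10.1599 -2.3959

Derivation:
joint[0] = (0.0000, 0.0000)  (base)
link 0: phi[0] = -155 = -155 deg
  cos(-155 deg) = -0.9063, sin(-155 deg) = -0.4226
  joint[1] = (0.0000, 0.0000) + 2.3 * (-0.9063, -0.4226) = (0.0000 + -2.0845, 0.0000 + -0.9720) = (-2.0845, -0.9720)
link 1: phi[1] = -155 + -15 = -170 deg
  cos(-170 deg) = -0.9848, sin(-170 deg) = -0.1736
  joint[2] = (-2.0845, -0.9720) + 8.2 * (-0.9848, -0.1736) = (-2.0845 + -8.0754, -0.9720 + -1.4239) = (-10.1599, -2.3959)
End effector: (-10.1599, -2.3959)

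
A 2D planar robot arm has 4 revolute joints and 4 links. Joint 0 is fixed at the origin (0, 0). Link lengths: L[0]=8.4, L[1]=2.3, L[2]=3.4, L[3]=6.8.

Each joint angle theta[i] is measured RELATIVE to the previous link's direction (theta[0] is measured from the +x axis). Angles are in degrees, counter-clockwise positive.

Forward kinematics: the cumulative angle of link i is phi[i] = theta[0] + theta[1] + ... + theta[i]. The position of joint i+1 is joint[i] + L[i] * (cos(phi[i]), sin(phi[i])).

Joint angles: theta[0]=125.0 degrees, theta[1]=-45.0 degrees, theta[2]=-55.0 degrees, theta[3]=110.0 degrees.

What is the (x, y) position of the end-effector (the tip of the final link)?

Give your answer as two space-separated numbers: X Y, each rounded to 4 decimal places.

joint[0] = (0.0000, 0.0000)  (base)
link 0: phi[0] = 125 = 125 deg
  cos(125 deg) = -0.5736, sin(125 deg) = 0.8192
  joint[1] = (0.0000, 0.0000) + 8.4 * (-0.5736, 0.8192) = (0.0000 + -4.8180, 0.0000 + 6.8809) = (-4.8180, 6.8809)
link 1: phi[1] = 125 + -45 = 80 deg
  cos(80 deg) = 0.1736, sin(80 deg) = 0.9848
  joint[2] = (-4.8180, 6.8809) + 2.3 * (0.1736, 0.9848) = (-4.8180 + 0.3994, 6.8809 + 2.2651) = (-4.4187, 9.1459)
link 2: phi[2] = 125 + -45 + -55 = 25 deg
  cos(25 deg) = 0.9063, sin(25 deg) = 0.4226
  joint[3] = (-4.4187, 9.1459) + 3.4 * (0.9063, 0.4226) = (-4.4187 + 3.0814, 9.1459 + 1.4369) = (-1.3372, 10.5828)
link 3: phi[3] = 125 + -45 + -55 + 110 = 135 deg
  cos(135 deg) = -0.7071, sin(135 deg) = 0.7071
  joint[4] = (-1.3372, 10.5828) + 6.8 * (-0.7071, 0.7071) = (-1.3372 + -4.8083, 10.5828 + 4.8083) = (-6.1455, 15.3912)
End effector: (-6.1455, 15.3912)

Answer: -6.1455 15.3912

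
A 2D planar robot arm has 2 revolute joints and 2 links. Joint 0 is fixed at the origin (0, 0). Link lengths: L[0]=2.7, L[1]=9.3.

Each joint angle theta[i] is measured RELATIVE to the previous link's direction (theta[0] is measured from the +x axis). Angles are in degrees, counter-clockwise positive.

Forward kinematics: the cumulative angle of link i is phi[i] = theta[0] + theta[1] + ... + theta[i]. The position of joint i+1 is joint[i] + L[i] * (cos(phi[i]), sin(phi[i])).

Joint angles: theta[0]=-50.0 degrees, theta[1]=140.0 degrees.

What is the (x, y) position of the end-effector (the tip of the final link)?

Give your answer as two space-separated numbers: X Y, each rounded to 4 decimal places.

Answer: 1.7355 7.2317

Derivation:
joint[0] = (0.0000, 0.0000)  (base)
link 0: phi[0] = -50 = -50 deg
  cos(-50 deg) = 0.6428, sin(-50 deg) = -0.7660
  joint[1] = (0.0000, 0.0000) + 2.7 * (0.6428, -0.7660) = (0.0000 + 1.7355, 0.0000 + -2.0683) = (1.7355, -2.0683)
link 1: phi[1] = -50 + 140 = 90 deg
  cos(90 deg) = 0.0000, sin(90 deg) = 1.0000
  joint[2] = (1.7355, -2.0683) + 9.3 * (0.0000, 1.0000) = (1.7355 + 0.0000, -2.0683 + 9.3000) = (1.7355, 7.2317)
End effector: (1.7355, 7.2317)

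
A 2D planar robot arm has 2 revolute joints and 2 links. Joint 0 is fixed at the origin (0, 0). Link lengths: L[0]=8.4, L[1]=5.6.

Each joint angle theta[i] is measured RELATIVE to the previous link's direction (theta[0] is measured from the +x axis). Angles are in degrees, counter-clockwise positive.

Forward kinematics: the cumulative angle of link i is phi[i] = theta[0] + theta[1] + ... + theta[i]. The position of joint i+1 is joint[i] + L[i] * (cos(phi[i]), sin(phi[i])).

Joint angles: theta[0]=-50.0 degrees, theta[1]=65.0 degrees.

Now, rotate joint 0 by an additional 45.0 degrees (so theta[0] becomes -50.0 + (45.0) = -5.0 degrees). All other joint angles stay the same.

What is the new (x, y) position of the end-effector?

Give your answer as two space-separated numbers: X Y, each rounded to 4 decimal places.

joint[0] = (0.0000, 0.0000)  (base)
link 0: phi[0] = -5 = -5 deg
  cos(-5 deg) = 0.9962, sin(-5 deg) = -0.0872
  joint[1] = (0.0000, 0.0000) + 8.4 * (0.9962, -0.0872) = (0.0000 + 8.3680, 0.0000 + -0.7321) = (8.3680, -0.7321)
link 1: phi[1] = -5 + 65 = 60 deg
  cos(60 deg) = 0.5000, sin(60 deg) = 0.8660
  joint[2] = (8.3680, -0.7321) + 5.6 * (0.5000, 0.8660) = (8.3680 + 2.8000, -0.7321 + 4.8497) = (11.1680, 4.1176)
End effector: (11.1680, 4.1176)

Answer: 11.1680 4.1176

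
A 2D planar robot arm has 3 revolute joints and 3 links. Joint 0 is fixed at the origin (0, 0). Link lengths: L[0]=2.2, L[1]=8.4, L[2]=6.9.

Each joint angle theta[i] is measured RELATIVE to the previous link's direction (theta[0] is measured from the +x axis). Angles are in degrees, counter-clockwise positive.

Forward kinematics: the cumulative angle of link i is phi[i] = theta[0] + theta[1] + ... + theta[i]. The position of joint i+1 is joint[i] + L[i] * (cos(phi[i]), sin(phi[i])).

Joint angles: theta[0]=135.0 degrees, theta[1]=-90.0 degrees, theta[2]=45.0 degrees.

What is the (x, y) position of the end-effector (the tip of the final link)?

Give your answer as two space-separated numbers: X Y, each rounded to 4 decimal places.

joint[0] = (0.0000, 0.0000)  (base)
link 0: phi[0] = 135 = 135 deg
  cos(135 deg) = -0.7071, sin(135 deg) = 0.7071
  joint[1] = (0.0000, 0.0000) + 2.2 * (-0.7071, 0.7071) = (0.0000 + -1.5556, 0.0000 + 1.5556) = (-1.5556, 1.5556)
link 1: phi[1] = 135 + -90 = 45 deg
  cos(45 deg) = 0.7071, sin(45 deg) = 0.7071
  joint[2] = (-1.5556, 1.5556) + 8.4 * (0.7071, 0.7071) = (-1.5556 + 5.9397, 1.5556 + 5.9397) = (4.3841, 7.4953)
link 2: phi[2] = 135 + -90 + 45 = 90 deg
  cos(90 deg) = 0.0000, sin(90 deg) = 1.0000
  joint[3] = (4.3841, 7.4953) + 6.9 * (0.0000, 1.0000) = (4.3841 + 0.0000, 7.4953 + 6.9000) = (4.3841, 14.3953)
End effector: (4.3841, 14.3953)

Answer: 4.3841 14.3953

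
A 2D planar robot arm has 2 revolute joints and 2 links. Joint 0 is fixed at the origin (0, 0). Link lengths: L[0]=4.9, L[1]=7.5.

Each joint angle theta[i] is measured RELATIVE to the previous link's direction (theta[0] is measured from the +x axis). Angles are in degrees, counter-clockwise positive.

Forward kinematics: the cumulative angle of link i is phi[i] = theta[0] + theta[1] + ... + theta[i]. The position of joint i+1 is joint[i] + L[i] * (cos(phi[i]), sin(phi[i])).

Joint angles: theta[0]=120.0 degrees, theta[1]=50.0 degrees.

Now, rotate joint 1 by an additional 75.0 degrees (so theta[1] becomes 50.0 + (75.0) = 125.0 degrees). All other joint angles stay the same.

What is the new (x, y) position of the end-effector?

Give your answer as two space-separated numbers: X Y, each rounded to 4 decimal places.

Answer: -5.6196 -2.5538

Derivation:
joint[0] = (0.0000, 0.0000)  (base)
link 0: phi[0] = 120 = 120 deg
  cos(120 deg) = -0.5000, sin(120 deg) = 0.8660
  joint[1] = (0.0000, 0.0000) + 4.9 * (-0.5000, 0.8660) = (0.0000 + -2.4500, 0.0000 + 4.2435) = (-2.4500, 4.2435)
link 1: phi[1] = 120 + 125 = 245 deg
  cos(245 deg) = -0.4226, sin(245 deg) = -0.9063
  joint[2] = (-2.4500, 4.2435) + 7.5 * (-0.4226, -0.9063) = (-2.4500 + -3.1696, 4.2435 + -6.7973) = (-5.6196, -2.5538)
End effector: (-5.6196, -2.5538)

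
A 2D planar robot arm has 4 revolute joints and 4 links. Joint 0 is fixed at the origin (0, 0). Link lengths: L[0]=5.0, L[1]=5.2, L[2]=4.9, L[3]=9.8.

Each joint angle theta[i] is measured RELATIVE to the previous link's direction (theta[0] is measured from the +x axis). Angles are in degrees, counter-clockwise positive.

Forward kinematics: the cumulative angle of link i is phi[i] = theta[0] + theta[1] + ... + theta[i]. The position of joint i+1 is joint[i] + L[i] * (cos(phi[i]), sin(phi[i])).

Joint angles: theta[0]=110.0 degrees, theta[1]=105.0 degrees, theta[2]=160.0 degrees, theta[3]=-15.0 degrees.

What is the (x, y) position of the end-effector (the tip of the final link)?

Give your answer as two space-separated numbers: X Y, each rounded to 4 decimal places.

joint[0] = (0.0000, 0.0000)  (base)
link 0: phi[0] = 110 = 110 deg
  cos(110 deg) = -0.3420, sin(110 deg) = 0.9397
  joint[1] = (0.0000, 0.0000) + 5 * (-0.3420, 0.9397) = (0.0000 + -1.7101, 0.0000 + 4.6985) = (-1.7101, 4.6985)
link 1: phi[1] = 110 + 105 = 215 deg
  cos(215 deg) = -0.8192, sin(215 deg) = -0.5736
  joint[2] = (-1.7101, 4.6985) + 5.2 * (-0.8192, -0.5736) = (-1.7101 + -4.2596, 4.6985 + -2.9826) = (-5.9697, 1.7159)
link 2: phi[2] = 110 + 105 + 160 = 375 deg
  cos(375 deg) = 0.9659, sin(375 deg) = 0.2588
  joint[3] = (-5.9697, 1.7159) + 4.9 * (0.9659, 0.2588) = (-5.9697 + 4.7330, 1.7159 + 1.2682) = (-1.2367, 2.9841)
link 3: phi[3] = 110 + 105 + 160 + -15 = 360 deg
  cos(360 deg) = 1.0000, sin(360 deg) = -0.0000
  joint[4] = (-1.2367, 2.9841) + 9.8 * (1.0000, -0.0000) = (-1.2367 + 9.8000, 2.9841 + -0.0000) = (8.5633, 2.9841)
End effector: (8.5633, 2.9841)

Answer: 8.5633 2.9841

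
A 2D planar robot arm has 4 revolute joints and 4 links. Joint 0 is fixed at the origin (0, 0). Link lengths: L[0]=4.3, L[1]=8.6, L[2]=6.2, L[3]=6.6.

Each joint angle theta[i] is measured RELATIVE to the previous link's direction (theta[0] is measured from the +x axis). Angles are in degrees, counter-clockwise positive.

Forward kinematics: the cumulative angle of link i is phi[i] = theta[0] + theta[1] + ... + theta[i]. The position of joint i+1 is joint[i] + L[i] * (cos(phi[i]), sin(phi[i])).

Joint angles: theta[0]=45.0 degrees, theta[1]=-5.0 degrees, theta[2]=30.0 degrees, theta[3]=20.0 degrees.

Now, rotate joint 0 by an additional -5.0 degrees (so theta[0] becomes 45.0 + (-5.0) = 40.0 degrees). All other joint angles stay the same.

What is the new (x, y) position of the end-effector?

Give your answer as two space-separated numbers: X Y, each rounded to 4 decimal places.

joint[0] = (0.0000, 0.0000)  (base)
link 0: phi[0] = 40 = 40 deg
  cos(40 deg) = 0.7660, sin(40 deg) = 0.6428
  joint[1] = (0.0000, 0.0000) + 4.3 * (0.7660, 0.6428) = (0.0000 + 3.2940, 0.0000 + 2.7640) = (3.2940, 2.7640)
link 1: phi[1] = 40 + -5 = 35 deg
  cos(35 deg) = 0.8192, sin(35 deg) = 0.5736
  joint[2] = (3.2940, 2.7640) + 8.6 * (0.8192, 0.5736) = (3.2940 + 7.0447, 2.7640 + 4.9328) = (10.3387, 7.6967)
link 2: phi[2] = 40 + -5 + 30 = 65 deg
  cos(65 deg) = 0.4226, sin(65 deg) = 0.9063
  joint[3] = (10.3387, 7.6967) + 6.2 * (0.4226, 0.9063) = (10.3387 + 2.6202, 7.6967 + 5.6191) = (12.9589, 13.3159)
link 3: phi[3] = 40 + -5 + 30 + 20 = 85 deg
  cos(85 deg) = 0.0872, sin(85 deg) = 0.9962
  joint[4] = (12.9589, 13.3159) + 6.6 * (0.0872, 0.9962) = (12.9589 + 0.5752, 13.3159 + 6.5749) = (13.5342, 19.8907)
End effector: (13.5342, 19.8907)

Answer: 13.5342 19.8907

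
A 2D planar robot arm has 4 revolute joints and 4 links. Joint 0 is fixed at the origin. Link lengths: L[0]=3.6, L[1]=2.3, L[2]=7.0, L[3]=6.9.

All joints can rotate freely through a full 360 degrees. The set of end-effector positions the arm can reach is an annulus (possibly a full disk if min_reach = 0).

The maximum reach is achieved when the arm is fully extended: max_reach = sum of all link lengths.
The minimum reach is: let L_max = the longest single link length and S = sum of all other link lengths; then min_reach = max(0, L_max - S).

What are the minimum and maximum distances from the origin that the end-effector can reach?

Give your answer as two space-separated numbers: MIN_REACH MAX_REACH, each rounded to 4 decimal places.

Answer: 0.0000 19.8000

Derivation:
Link lengths: [3.6, 2.3, 7.0, 6.9]
max_reach = 3.6 + 2.3 + 7 + 6.9 = 19.8
L_max = max([3.6, 2.3, 7.0, 6.9]) = 7
S (sum of others) = 19.8 - 7 = 12.8
min_reach = max(0, 7 - 12.8) = max(0, -5.8) = 0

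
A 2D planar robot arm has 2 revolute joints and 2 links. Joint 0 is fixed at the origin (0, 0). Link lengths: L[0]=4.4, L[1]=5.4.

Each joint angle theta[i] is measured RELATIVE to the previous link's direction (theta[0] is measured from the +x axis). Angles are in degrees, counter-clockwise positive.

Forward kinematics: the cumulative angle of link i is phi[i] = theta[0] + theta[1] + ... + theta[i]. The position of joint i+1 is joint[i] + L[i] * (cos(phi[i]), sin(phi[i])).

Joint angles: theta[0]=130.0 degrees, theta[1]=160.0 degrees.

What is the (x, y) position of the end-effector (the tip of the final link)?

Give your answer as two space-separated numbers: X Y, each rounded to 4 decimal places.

Answer: -0.9814 -1.7037

Derivation:
joint[0] = (0.0000, 0.0000)  (base)
link 0: phi[0] = 130 = 130 deg
  cos(130 deg) = -0.6428, sin(130 deg) = 0.7660
  joint[1] = (0.0000, 0.0000) + 4.4 * (-0.6428, 0.7660) = (0.0000 + -2.8283, 0.0000 + 3.3706) = (-2.8283, 3.3706)
link 1: phi[1] = 130 + 160 = 290 deg
  cos(290 deg) = 0.3420, sin(290 deg) = -0.9397
  joint[2] = (-2.8283, 3.3706) + 5.4 * (0.3420, -0.9397) = (-2.8283 + 1.8469, 3.3706 + -5.0743) = (-0.9814, -1.7037)
End effector: (-0.9814, -1.7037)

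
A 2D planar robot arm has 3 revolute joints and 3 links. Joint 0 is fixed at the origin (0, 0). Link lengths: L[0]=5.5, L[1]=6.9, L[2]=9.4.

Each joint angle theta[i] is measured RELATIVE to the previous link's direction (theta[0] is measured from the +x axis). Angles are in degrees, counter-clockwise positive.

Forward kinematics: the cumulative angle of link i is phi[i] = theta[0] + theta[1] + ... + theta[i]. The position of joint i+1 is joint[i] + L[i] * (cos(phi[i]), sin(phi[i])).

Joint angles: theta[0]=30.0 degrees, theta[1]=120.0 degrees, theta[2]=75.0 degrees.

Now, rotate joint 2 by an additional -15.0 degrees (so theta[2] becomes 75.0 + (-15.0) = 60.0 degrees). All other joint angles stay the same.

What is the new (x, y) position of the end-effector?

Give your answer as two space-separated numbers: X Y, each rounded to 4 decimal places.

joint[0] = (0.0000, 0.0000)  (base)
link 0: phi[0] = 30 = 30 deg
  cos(30 deg) = 0.8660, sin(30 deg) = 0.5000
  joint[1] = (0.0000, 0.0000) + 5.5 * (0.8660, 0.5000) = (0.0000 + 4.7631, 0.0000 + 2.7500) = (4.7631, 2.7500)
link 1: phi[1] = 30 + 120 = 150 deg
  cos(150 deg) = -0.8660, sin(150 deg) = 0.5000
  joint[2] = (4.7631, 2.7500) + 6.9 * (-0.8660, 0.5000) = (4.7631 + -5.9756, 2.7500 + 3.4500) = (-1.2124, 6.2000)
link 2: phi[2] = 30 + 120 + 60 = 210 deg
  cos(210 deg) = -0.8660, sin(210 deg) = -0.5000
  joint[3] = (-1.2124, 6.2000) + 9.4 * (-0.8660, -0.5000) = (-1.2124 + -8.1406, 6.2000 + -4.7000) = (-9.3531, 1.5000)
End effector: (-9.3531, 1.5000)

Answer: -9.3531 1.5000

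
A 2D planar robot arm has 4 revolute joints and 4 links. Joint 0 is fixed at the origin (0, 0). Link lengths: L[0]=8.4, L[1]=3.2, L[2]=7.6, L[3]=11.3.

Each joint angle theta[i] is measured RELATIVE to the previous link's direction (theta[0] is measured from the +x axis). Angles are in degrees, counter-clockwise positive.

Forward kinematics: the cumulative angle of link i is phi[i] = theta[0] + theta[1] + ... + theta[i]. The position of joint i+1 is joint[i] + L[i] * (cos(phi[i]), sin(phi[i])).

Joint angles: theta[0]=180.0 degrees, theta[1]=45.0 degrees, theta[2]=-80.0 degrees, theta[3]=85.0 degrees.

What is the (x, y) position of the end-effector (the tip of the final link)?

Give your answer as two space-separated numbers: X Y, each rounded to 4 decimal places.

joint[0] = (0.0000, 0.0000)  (base)
link 0: phi[0] = 180 = 180 deg
  cos(180 deg) = -1.0000, sin(180 deg) = 0.0000
  joint[1] = (0.0000, 0.0000) + 8.4 * (-1.0000, 0.0000) = (0.0000 + -8.4000, 0.0000 + 0.0000) = (-8.4000, 0.0000)
link 1: phi[1] = 180 + 45 = 225 deg
  cos(225 deg) = -0.7071, sin(225 deg) = -0.7071
  joint[2] = (-8.4000, 0.0000) + 3.2 * (-0.7071, -0.7071) = (-8.4000 + -2.2627, 0.0000 + -2.2627) = (-10.6627, -2.2627)
link 2: phi[2] = 180 + 45 + -80 = 145 deg
  cos(145 deg) = -0.8192, sin(145 deg) = 0.5736
  joint[3] = (-10.6627, -2.2627) + 7.6 * (-0.8192, 0.5736) = (-10.6627 + -6.2256, -2.2627 + 4.3592) = (-16.8883, 2.0964)
link 3: phi[3] = 180 + 45 + -80 + 85 = 230 deg
  cos(230 deg) = -0.6428, sin(230 deg) = -0.7660
  joint[4] = (-16.8883, 2.0964) + 11.3 * (-0.6428, -0.7660) = (-16.8883 + -7.2635, 2.0964 + -8.6563) = (-24.1518, -6.5599)
End effector: (-24.1518, -6.5599)

Answer: -24.1518 -6.5599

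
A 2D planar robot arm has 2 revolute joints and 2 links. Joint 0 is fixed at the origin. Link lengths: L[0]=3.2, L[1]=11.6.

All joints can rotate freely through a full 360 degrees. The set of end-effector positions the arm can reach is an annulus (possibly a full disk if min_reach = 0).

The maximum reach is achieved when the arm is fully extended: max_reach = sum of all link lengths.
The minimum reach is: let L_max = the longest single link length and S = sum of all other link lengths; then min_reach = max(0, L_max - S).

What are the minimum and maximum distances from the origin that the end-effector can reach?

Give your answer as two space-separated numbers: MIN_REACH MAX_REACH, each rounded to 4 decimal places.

Answer: 8.4000 14.8000

Derivation:
Link lengths: [3.2, 11.6]
max_reach = 3.2 + 11.6 = 14.8
L_max = max([3.2, 11.6]) = 11.6
S (sum of others) = 14.8 - 11.6 = 3.2
min_reach = max(0, 11.6 - 3.2) = max(0, 8.4) = 8.4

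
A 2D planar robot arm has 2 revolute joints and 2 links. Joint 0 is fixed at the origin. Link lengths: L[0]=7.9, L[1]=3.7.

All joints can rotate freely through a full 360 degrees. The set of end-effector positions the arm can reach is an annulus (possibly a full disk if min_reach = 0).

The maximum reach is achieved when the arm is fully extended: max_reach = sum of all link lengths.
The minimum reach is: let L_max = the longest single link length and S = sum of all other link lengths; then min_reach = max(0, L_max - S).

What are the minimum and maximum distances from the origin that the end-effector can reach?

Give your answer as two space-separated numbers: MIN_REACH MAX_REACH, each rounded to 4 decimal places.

Link lengths: [7.9, 3.7]
max_reach = 7.9 + 3.7 = 11.6
L_max = max([7.9, 3.7]) = 7.9
S (sum of others) = 11.6 - 7.9 = 3.7
min_reach = max(0, 7.9 - 3.7) = max(0, 4.2) = 4.2

Answer: 4.2000 11.6000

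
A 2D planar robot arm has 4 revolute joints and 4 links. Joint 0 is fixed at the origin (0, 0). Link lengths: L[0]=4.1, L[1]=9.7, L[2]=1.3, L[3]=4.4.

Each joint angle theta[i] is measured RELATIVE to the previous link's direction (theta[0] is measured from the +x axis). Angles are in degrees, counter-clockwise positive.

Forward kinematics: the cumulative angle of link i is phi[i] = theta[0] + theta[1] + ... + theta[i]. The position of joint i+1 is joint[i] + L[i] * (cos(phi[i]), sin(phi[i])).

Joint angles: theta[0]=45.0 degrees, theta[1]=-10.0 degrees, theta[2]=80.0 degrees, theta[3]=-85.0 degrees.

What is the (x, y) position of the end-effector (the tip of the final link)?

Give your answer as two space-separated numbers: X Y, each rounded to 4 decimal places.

joint[0] = (0.0000, 0.0000)  (base)
link 0: phi[0] = 45 = 45 deg
  cos(45 deg) = 0.7071, sin(45 deg) = 0.7071
  joint[1] = (0.0000, 0.0000) + 4.1 * (0.7071, 0.7071) = (0.0000 + 2.8991, 0.0000 + 2.8991) = (2.8991, 2.8991)
link 1: phi[1] = 45 + -10 = 35 deg
  cos(35 deg) = 0.8192, sin(35 deg) = 0.5736
  joint[2] = (2.8991, 2.8991) + 9.7 * (0.8192, 0.5736) = (2.8991 + 7.9458, 2.8991 + 5.5637) = (10.8449, 8.4628)
link 2: phi[2] = 45 + -10 + 80 = 115 deg
  cos(115 deg) = -0.4226, sin(115 deg) = 0.9063
  joint[3] = (10.8449, 8.4628) + 1.3 * (-0.4226, 0.9063) = (10.8449 + -0.5494, 8.4628 + 1.1782) = (10.2955, 9.6410)
link 3: phi[3] = 45 + -10 + 80 + -85 = 30 deg
  cos(30 deg) = 0.8660, sin(30 deg) = 0.5000
  joint[4] = (10.2955, 9.6410) + 4.4 * (0.8660, 0.5000) = (10.2955 + 3.8105, 9.6410 + 2.2000) = (14.1060, 11.8410)
End effector: (14.1060, 11.8410)

Answer: 14.1060 11.8410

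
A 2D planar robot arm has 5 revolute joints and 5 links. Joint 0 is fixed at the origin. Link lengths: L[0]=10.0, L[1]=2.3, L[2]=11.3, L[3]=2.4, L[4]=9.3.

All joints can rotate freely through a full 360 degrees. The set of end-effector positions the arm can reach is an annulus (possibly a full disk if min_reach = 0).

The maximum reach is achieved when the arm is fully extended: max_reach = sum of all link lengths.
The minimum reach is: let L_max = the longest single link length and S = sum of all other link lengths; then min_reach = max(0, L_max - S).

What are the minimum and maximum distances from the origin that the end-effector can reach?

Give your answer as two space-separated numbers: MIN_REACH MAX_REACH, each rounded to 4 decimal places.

Answer: 0.0000 35.3000

Derivation:
Link lengths: [10.0, 2.3, 11.3, 2.4, 9.3]
max_reach = 10 + 2.3 + 11.3 + 2.4 + 9.3 = 35.3
L_max = max([10.0, 2.3, 11.3, 2.4, 9.3]) = 11.3
S (sum of others) = 35.3 - 11.3 = 24
min_reach = max(0, 11.3 - 24) = max(0, -12.7) = 0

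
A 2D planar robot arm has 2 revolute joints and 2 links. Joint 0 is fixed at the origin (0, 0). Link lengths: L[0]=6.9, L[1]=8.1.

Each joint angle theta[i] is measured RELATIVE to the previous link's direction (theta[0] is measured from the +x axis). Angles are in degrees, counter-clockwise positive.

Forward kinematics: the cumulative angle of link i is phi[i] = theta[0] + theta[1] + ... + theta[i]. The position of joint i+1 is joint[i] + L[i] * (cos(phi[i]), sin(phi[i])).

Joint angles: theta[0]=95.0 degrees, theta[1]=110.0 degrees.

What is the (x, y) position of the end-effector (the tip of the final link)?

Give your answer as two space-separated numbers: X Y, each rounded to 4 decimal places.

joint[0] = (0.0000, 0.0000)  (base)
link 0: phi[0] = 95 = 95 deg
  cos(95 deg) = -0.0872, sin(95 deg) = 0.9962
  joint[1] = (0.0000, 0.0000) + 6.9 * (-0.0872, 0.9962) = (0.0000 + -0.6014, 0.0000 + 6.8737) = (-0.6014, 6.8737)
link 1: phi[1] = 95 + 110 = 205 deg
  cos(205 deg) = -0.9063, sin(205 deg) = -0.4226
  joint[2] = (-0.6014, 6.8737) + 8.1 * (-0.9063, -0.4226) = (-0.6014 + -7.3411, 6.8737 + -3.4232) = (-7.9425, 3.4505)
End effector: (-7.9425, 3.4505)

Answer: -7.9425 3.4505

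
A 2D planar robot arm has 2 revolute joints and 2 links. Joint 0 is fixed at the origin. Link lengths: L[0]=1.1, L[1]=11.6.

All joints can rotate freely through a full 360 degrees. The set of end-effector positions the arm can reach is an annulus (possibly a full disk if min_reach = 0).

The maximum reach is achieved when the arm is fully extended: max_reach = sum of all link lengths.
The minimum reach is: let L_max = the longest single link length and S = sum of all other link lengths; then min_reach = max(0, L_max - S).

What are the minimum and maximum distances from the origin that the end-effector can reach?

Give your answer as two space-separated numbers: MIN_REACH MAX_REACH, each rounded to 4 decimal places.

Link lengths: [1.1, 11.6]
max_reach = 1.1 + 11.6 = 12.7
L_max = max([1.1, 11.6]) = 11.6
S (sum of others) = 12.7 - 11.6 = 1.1
min_reach = max(0, 11.6 - 1.1) = max(0, 10.5) = 10.5

Answer: 10.5000 12.7000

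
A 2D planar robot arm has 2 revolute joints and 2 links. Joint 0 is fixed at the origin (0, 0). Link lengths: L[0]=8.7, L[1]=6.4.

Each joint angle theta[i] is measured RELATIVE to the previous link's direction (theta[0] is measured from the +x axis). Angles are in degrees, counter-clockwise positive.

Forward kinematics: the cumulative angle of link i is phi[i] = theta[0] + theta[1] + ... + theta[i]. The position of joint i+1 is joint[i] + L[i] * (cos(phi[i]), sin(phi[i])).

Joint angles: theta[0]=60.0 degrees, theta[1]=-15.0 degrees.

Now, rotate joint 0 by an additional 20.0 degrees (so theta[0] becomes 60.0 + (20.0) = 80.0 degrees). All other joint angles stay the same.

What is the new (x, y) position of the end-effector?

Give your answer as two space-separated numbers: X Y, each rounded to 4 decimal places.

Answer: 4.2155 14.3682

Derivation:
joint[0] = (0.0000, 0.0000)  (base)
link 0: phi[0] = 80 = 80 deg
  cos(80 deg) = 0.1736, sin(80 deg) = 0.9848
  joint[1] = (0.0000, 0.0000) + 8.7 * (0.1736, 0.9848) = (0.0000 + 1.5107, 0.0000 + 8.5678) = (1.5107, 8.5678)
link 1: phi[1] = 80 + -15 = 65 deg
  cos(65 deg) = 0.4226, sin(65 deg) = 0.9063
  joint[2] = (1.5107, 8.5678) + 6.4 * (0.4226, 0.9063) = (1.5107 + 2.7048, 8.5678 + 5.8004) = (4.2155, 14.3682)
End effector: (4.2155, 14.3682)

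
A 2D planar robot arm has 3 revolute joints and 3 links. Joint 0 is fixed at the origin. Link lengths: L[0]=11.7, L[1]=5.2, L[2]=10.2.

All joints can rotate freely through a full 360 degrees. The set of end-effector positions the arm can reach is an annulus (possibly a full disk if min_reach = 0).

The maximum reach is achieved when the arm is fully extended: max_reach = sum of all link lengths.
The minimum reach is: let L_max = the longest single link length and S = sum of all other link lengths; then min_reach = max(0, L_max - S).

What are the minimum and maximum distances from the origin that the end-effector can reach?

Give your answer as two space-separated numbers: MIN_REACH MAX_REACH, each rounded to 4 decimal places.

Link lengths: [11.7, 5.2, 10.2]
max_reach = 11.7 + 5.2 + 10.2 = 27.1
L_max = max([11.7, 5.2, 10.2]) = 11.7
S (sum of others) = 27.1 - 11.7 = 15.4
min_reach = max(0, 11.7 - 15.4) = max(0, -3.7) = 0

Answer: 0.0000 27.1000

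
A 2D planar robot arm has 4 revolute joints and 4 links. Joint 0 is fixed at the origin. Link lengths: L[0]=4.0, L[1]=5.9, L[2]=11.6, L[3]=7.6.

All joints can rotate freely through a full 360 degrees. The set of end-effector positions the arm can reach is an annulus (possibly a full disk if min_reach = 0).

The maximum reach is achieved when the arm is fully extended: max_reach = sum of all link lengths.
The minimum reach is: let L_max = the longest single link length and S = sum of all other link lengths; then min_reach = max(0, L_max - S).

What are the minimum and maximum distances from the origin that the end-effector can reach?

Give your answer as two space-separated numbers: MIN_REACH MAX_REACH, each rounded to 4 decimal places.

Link lengths: [4.0, 5.9, 11.6, 7.6]
max_reach = 4 + 5.9 + 11.6 + 7.6 = 29.1
L_max = max([4.0, 5.9, 11.6, 7.6]) = 11.6
S (sum of others) = 29.1 - 11.6 = 17.5
min_reach = max(0, 11.6 - 17.5) = max(0, -5.9) = 0

Answer: 0.0000 29.1000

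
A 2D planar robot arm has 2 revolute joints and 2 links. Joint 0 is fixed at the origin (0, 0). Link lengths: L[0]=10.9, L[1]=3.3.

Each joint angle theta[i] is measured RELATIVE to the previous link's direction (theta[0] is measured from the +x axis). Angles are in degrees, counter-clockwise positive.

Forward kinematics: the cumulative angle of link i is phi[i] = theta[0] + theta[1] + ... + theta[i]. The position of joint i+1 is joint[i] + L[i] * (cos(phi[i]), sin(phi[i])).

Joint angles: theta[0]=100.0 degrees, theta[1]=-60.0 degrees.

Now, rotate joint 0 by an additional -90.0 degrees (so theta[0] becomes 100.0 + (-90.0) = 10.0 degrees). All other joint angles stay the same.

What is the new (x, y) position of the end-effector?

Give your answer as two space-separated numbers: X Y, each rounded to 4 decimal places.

Answer: 12.8556 -0.6352

Derivation:
joint[0] = (0.0000, 0.0000)  (base)
link 0: phi[0] = 10 = 10 deg
  cos(10 deg) = 0.9848, sin(10 deg) = 0.1736
  joint[1] = (0.0000, 0.0000) + 10.9 * (0.9848, 0.1736) = (0.0000 + 10.7344, 0.0000 + 1.8928) = (10.7344, 1.8928)
link 1: phi[1] = 10 + -60 = -50 deg
  cos(-50 deg) = 0.6428, sin(-50 deg) = -0.7660
  joint[2] = (10.7344, 1.8928) + 3.3 * (0.6428, -0.7660) = (10.7344 + 2.1212, 1.8928 + -2.5279) = (12.8556, -0.6352)
End effector: (12.8556, -0.6352)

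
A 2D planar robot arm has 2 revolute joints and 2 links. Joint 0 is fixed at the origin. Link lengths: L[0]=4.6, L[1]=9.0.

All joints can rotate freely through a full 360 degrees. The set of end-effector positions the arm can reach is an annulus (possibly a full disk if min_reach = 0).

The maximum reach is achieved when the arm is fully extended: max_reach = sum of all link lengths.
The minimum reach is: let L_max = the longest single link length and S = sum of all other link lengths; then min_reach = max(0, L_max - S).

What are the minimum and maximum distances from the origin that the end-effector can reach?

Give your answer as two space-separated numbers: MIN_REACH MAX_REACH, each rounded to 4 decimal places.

Answer: 4.4000 13.6000

Derivation:
Link lengths: [4.6, 9.0]
max_reach = 4.6 + 9 = 13.6
L_max = max([4.6, 9.0]) = 9
S (sum of others) = 13.6 - 9 = 4.6
min_reach = max(0, 9 - 4.6) = max(0, 4.4) = 4.4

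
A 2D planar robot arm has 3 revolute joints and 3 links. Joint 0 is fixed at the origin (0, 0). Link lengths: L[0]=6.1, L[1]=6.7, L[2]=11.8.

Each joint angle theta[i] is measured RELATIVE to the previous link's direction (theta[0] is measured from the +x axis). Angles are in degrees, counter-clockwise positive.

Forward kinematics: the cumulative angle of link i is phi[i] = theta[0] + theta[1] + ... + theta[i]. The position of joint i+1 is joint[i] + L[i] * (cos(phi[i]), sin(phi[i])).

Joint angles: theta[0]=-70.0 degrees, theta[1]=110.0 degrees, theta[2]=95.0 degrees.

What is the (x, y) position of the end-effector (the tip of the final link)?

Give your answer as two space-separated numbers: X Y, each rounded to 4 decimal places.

joint[0] = (0.0000, 0.0000)  (base)
link 0: phi[0] = -70 = -70 deg
  cos(-70 deg) = 0.3420, sin(-70 deg) = -0.9397
  joint[1] = (0.0000, 0.0000) + 6.1 * (0.3420, -0.9397) = (0.0000 + 2.0863, 0.0000 + -5.7321) = (2.0863, -5.7321)
link 1: phi[1] = -70 + 110 = 40 deg
  cos(40 deg) = 0.7660, sin(40 deg) = 0.6428
  joint[2] = (2.0863, -5.7321) + 6.7 * (0.7660, 0.6428) = (2.0863 + 5.1325, -5.7321 + 4.3067) = (7.2188, -1.4254)
link 2: phi[2] = -70 + 110 + 95 = 135 deg
  cos(135 deg) = -0.7071, sin(135 deg) = 0.7071
  joint[3] = (7.2188, -1.4254) + 11.8 * (-0.7071, 0.7071) = (7.2188 + -8.3439, -1.4254 + 8.3439) = (-1.1250, 6.9184)
End effector: (-1.1250, 6.9184)

Answer: -1.1250 6.9184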